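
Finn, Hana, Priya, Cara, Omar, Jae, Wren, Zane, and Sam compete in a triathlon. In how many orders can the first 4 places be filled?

There are 9 choices for 1st place, 8 for 2nd, and so on down to 6 for position 4.
That gives 9 × 8 × 7 × 6 = 3024.

3024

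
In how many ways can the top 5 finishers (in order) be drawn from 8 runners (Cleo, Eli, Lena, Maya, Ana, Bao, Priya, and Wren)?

There are 8 choices for 1st place, 7 for 2nd, and so on down to 4 for position 5.
That gives 8 × 7 × 6 × 5 × 4 = 6720.

6720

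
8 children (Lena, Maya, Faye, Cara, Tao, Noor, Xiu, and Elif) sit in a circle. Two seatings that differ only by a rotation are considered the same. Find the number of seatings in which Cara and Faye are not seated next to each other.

3600

All circular seatings of 8 people number (7)! = 5040.
Those with Cara next to Faye: fuse the pair into one unit and seat 7 units around a circle — 2·(6)! = 1440.
Subtracting, 5040 − 1440 = 3600.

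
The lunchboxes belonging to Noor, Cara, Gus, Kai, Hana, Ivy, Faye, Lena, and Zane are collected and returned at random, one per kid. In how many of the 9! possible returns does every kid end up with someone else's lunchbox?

Count assignments avoiding every fixed point. For any j of the 9 kids fixed to their own lunchbox, the other 9−j can be arranged in (9−j)! ways.
By inclusion–exclusion this is Σ_{j=0}^{9} (−1)^j C(9,j)·(9−j)!.
Computing: 362880 − 362880 + 181440 − 60480 + 15120 − 3024 + 504 − 72 + 9 − 1 = 133496.

133496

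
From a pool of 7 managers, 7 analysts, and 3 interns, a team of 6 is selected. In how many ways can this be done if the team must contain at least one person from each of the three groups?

Total 6-person selections from all 17: C(17,6) = 12376.
Subtract selections that omit an entire group: no managers → C(10,6) = 210; no analysts → C(10,6) = 210; no interns → C(14,6) = 3003.
Add back selections omitting two groups (i.e. drawn from a single group): C(7,6) + C(7,6) + C(3,6) = 14.
By inclusion–exclusion: 12376 − 3423 + 14 = 8967.

8967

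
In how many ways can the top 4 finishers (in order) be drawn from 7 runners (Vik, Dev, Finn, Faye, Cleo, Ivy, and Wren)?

This is an ordered selection of 4 from 7: P(7,4).
That gives 7 × 6 × 5 × 4 = 840.

840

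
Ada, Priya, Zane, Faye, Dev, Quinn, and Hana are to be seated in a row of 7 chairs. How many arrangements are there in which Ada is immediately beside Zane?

1440

Treat {Ada, Zane} as a single unit. There are 6 units to order, and the pair itself can be ordered 2 ways.
That gives 2 × 6! = 2 × 720 = 1440.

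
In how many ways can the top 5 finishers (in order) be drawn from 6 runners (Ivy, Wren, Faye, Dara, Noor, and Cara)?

720

There are 6 choices for 1st place, 5 for 2nd, and so on down to 2 for position 5.
That gives 6 × 5 × 4 × 3 × 2 = 720.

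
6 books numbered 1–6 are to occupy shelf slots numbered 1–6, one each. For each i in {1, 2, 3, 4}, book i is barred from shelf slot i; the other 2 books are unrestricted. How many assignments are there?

Let Aᵢ (for 1 ≤ i ≤ 4) be the placements that put book i in its forbidden shelf slot. Any j of these fix j positions, leaving (6−j)! ways to fill the rest, and there are C(4,j) ways to pick which j.
By inclusion–exclusion, the number of valid placements is Σ_{j=0}^{4} (−1)^j C(4,j)·(6−j)!.
Computing: 720 − 480 + 144 − 24 + 2 = 362.

362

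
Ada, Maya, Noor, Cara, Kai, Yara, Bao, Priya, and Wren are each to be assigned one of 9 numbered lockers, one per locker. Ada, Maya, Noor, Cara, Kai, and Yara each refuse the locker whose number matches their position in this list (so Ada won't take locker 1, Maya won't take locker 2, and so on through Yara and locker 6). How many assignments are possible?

183822

Let Aᵢ (for 1 ≤ i ≤ 6) be the placements that put person i in their forbidden locker. Any j of these fix j positions, leaving (9−j)! ways to fill the rest, and there are C(6,j) ways to pick which j.
By inclusion–exclusion, the number of valid placements is Σ_{j=0}^{6} (−1)^j C(6,j)·(9−j)!.
Computing: 362880 − 241920 + 75600 − 14400 + 1800 − 144 + 6 = 183822.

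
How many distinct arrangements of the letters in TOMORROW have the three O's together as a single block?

Treat the 3 copies of O as a single block. The multiset to arrange is then {OOO, M, R, R, T, W}, 6 items in all.
That gives (6)!/(2!) = 360 arrangements.

360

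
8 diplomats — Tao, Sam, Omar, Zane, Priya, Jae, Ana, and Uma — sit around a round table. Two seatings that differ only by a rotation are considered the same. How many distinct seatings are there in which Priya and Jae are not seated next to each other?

All circular seatings of 8 people number (7)! = 5040.
Those with Priya next to Jae: fuse the pair into one unit and seat 7 units around a circle — 2·(6)! = 1440.
Subtracting, 5040 − 1440 = 3600.

3600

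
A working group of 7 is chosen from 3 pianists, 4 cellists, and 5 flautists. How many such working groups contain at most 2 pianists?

Split by how many pianists are chosen (0 through 2).
Sum: C(3,0)·C(9,7) + C(3,1)·C(9,6) + C(3,2)·C(9,5) = 36 + 252 + 378 = 666.

666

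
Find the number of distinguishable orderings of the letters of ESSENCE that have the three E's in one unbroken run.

Treat the 3 copies of E as a single block. The multiset to arrange is then {EEE, C, N, S, S}, 5 items in all.
That gives (5)!/(2!) = 60 arrangements.

60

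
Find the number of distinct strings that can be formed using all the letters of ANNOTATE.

ANNOTATE has 8 letters with A appearing twice, N appearing twice, and T appearing twice.
Dividing 8! = 40320 by 2!·2!·2! = 8 for the repeated letters gives 5040.

5040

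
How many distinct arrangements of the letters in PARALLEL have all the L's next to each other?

Treat the 3 copies of L as a single block. The multiset to arrange is then {LLL, A, A, E, P, R}, 6 items in all.
That gives (6)!/(2!) = 360 arrangements.

360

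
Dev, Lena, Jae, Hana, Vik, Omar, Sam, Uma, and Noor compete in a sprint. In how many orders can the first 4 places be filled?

3024

This is an ordered selection of 4 from 9: P(9,4).
That gives 9 × 8 × 7 × 6 = 3024.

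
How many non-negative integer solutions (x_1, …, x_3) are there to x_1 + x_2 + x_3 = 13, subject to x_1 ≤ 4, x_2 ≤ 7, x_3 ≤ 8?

Ignoring the caps, the number of non-negative solutions to x_1+…+x_3 = 13 is C(15,2) = 105.
Subtract solutions that violate a single cap (substitute x_i' = x_i − (cap_i+1)): x_1 ≥ 5 gives C(10,2) = 45; x_2 ≥ 8 gives C(7,2) = 21; x_3 ≥ 9 gives C(6,2) = 15. Together 81.
Add back pairs where two caps are both exceeded: 1 + 0 + 0 = 1.
By inclusion–exclusion the count is 105 − 81 + 1 = 25.

25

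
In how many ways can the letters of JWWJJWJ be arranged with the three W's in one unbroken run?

Treat the 3 copies of W as a single block. The multiset to arrange is then {WWW, J, J, J, J}, 5 items in all.
That gives (5)!/(4!) = 5 arrangements.

5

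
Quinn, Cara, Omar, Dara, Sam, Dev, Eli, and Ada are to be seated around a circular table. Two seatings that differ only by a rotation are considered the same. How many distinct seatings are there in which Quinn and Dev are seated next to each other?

1440

Glue Quinn and Dev into a block (2 internal orders). Seating 7 units around a circle gives (6)! arrangements.
So 2 × (6)! = 2 × 720 = 1440.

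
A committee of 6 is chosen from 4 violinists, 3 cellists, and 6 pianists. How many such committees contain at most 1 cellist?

Split by how many cellists are chosen (0 through 1).
Sum: C(3,0)·C(10,6) + C(3,1)·C(10,5) = 210 + 756 = 966.

966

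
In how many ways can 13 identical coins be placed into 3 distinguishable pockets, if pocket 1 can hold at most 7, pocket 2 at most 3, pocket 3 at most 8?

18

Ignoring the caps, the number of non-negative solutions to x_1+…+x_3 = 13 is C(15,2) = 105.
Subtract solutions that violate a single cap (substitute x_i' = x_i − (cap_i+1)): x_1 ≥ 8 gives C(7,2) = 21; x_2 ≥ 4 gives C(11,2) = 55; x_3 ≥ 9 gives C(6,2) = 15. Together 91.
Add back pairs where two caps are both exceeded: 3 + 0 + 1 = 4.
By inclusion–exclusion the count is 105 − 91 + 4 = 18.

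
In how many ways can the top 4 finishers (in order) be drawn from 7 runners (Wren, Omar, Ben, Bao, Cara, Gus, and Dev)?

There are 7 choices for 1st place, 6 for 2nd, and so on down to 4 for position 4.
That gives 7 × 6 × 5 × 4 = 840.

840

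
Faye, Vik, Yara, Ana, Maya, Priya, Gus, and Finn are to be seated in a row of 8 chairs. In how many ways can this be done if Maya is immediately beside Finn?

Glue Maya and Finn into one block (2 internal orders), leaving 7 units to arrange in a row.
So the count is 2·(7)! = 10080.

10080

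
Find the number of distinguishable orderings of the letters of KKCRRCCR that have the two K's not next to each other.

420

Total arrangements of KKCRRCCR: 8!/(3!·3!·2!) = 560.
Arrangements with the K's together: treat KK as one letter, giving (7)!/(3!·3!) = 140.
Subtracting, 560 − 140 = 420 arrangements keep the K's apart.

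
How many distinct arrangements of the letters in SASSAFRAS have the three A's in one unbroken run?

Treat the 3 copies of A as a single block. The multiset to arrange is then {AAA, F, R, S, S, S, S}, 7 items in all.
That gives (7)!/(4!) = 210 arrangements.

210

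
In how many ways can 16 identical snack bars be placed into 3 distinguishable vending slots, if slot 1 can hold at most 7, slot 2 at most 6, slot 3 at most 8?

21

Without the upper bounds there are C(18,2) = 153 ways to split 16 among 3 vending slots.
Subtract solutions that violate a single cap (substitute x_i' = x_i − (cap_i+1)): x_1 ≥ 8 gives C(10,2) = 45; x_2 ≥ 7 gives C(11,2) = 55; x_3 ≥ 9 gives C(9,2) = 36. Together 136.
Add back pairs where two caps are both exceeded: 3 + 0 + 1 = 4.
By inclusion–exclusion the count is 153 − 136 + 4 = 21.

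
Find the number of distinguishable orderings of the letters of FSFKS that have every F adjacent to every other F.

12

Treat the 2 copies of F as a single block. The multiset to arrange is then {FF, K, S, S}, 4 items in all.
That gives (4)!/(2!) = 12 arrangements.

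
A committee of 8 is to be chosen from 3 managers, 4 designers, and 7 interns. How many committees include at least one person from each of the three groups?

With no constraint there are C(14,8) = 3003 possible selections.
Selections missing a whole group: no managers → C(11,8) = 165; no designers → C(10,8) = 45; no interns → C(7,8) = 0.
Add back selections omitting two groups (i.e. drawn from a single group): C(3,8) + C(4,8) + C(7,8) = 0.
By inclusion–exclusion: 3003 − 210 + 0 = 2793.

2793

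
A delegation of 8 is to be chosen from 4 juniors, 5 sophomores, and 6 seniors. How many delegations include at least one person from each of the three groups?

With no constraint there are C(15,8) = 6435 possible selections.
Selections missing a whole group: no juniors → C(11,8) = 165; no sophomores → C(10,8) = 45; no seniors → C(9,8) = 9.
Add back selections omitting two groups (i.e. drawn from a single group): C(4,8) + C(5,8) + C(6,8) = 0.
By inclusion–exclusion: 6435 − 219 + 0 = 6216.

6216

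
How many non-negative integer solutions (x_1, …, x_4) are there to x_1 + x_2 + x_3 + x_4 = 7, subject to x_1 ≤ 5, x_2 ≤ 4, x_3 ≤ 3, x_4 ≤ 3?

66

Ignoring the caps, the number of non-negative solutions to x_1+…+x_4 = 7 is C(10,3) = 120.
Subtract solutions that violate a single cap (substitute x_i' = x_i − (cap_i+1)): x_1 ≥ 6 gives C(4,3) = 4; x_2 ≥ 5 gives C(5,3) = 10; x_3 ≥ 4 gives C(6,3) = 20; x_4 ≥ 4 gives C(6,3) = 20. Together 54.
No two caps can be exceeded simultaneously, so the pair terms are all 0.
By inclusion–exclusion the count is 120 − 54 + 0 = 66.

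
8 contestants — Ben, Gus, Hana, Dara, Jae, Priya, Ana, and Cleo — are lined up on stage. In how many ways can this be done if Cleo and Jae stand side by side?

Glue Cleo and Jae into one block (2 internal orders), leaving 7 units to arrange in a row.
That gives 2 × 7! = 2 × 5040 = 10080.

10080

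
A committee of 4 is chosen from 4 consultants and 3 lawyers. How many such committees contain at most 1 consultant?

4

Split by how many consultants are chosen (0 through 1).
Sum: C(4,0)·C(3,4) + C(4,1)·C(3,3) = 0 + 4 = 4.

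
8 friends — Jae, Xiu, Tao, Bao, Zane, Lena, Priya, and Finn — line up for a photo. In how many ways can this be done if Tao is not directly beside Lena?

30240

Of the 8! = 40320 arrangements, those with Tao and Lena adjacent number 2 × 7! = 10080 (treat the pair as a block with 2 internal orders).
Complementary counting: 40320 − 10080 = 30240.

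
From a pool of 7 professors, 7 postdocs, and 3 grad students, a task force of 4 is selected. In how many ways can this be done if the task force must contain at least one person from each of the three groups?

1029

With no constraint there are C(17,4) = 2380 possible selections.
Subtract selections that omit an entire group: no professors → C(10,4) = 210; no postdocs → C(10,4) = 210; no grad students → C(14,4) = 1001.
Add back selections omitting two groups (i.e. drawn from a single group): C(7,4) + C(7,4) + C(3,4) = 70.
By inclusion–exclusion: 2380 − 1421 + 70 = 1029.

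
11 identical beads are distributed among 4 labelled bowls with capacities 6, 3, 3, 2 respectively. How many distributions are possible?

19

Without the upper bounds there are C(14,3) = 364 ways to split 11 among 4 bowls.
Subtract solutions that violate a single cap (substitute x_i' = x_i − (cap_i+1)): x_1 ≥ 7 gives C(7,3) = 35; x_2 ≥ 4 gives C(10,3) = 120; x_3 ≥ 4 gives C(10,3) = 120; x_4 ≥ 3 gives C(11,3) = 165. Together 440.
Add back pairs where two caps are both exceeded: 1 + 1 + 4 + 20 + 35 + 35 = 96.
Subtract triples: 0 + 0 + 0 + 1 = 1.
By inclusion–exclusion the count is 364 − 440 + 96 − 1 = 19.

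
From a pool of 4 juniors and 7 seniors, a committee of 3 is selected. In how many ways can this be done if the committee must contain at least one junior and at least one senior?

126

Unrestricted: C(11,3) = 165 ways to pick any 3 of the 11.
Selections missing a whole group: no juniors → C(7,3) = 35; no seniors → C(4,3) = 4.
Both groups omitted at once is impossible, so 165 − 39 = 126.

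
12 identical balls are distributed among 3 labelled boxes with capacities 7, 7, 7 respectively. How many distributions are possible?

46

By stars and bars, unrestricted non-negative solutions to x_1+…+x_3 = 12 number C(12+2,2) = 91.
Subtract solutions that violate a single cap (substitute x_i' = x_i − (cap_i+1)): x_1 ≥ 8 gives C(6,2) = 15; x_2 ≥ 8 gives C(6,2) = 15; x_3 ≥ 8 gives C(6,2) = 15. Together 45.
No two caps can be exceeded simultaneously, so the pair terms are all 0.
By inclusion–exclusion the count is 91 − 45 + 0 = 46.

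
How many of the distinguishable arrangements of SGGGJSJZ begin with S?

420

With the first slot taken by S, it remains to arrange the other 7 letters (GGGJSJZ).
Those 7 letters have G appearing 3 times and J appearing twice, giving (7)!/(3!·2!) = 420.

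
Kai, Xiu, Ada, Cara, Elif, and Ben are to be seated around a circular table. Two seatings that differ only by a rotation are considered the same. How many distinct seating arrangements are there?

120

Fix one person's seat to break rotational symmetry; the remaining 5 people can be arranged in (5)! = 120 ways.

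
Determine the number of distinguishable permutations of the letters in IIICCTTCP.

5040

IIICCTTCP has 9 letters with C appearing 3 times, I appearing 3 times, and T appearing twice.
So there are 9! / (3!·3!·2!) = 5040 distinguishable arrangements.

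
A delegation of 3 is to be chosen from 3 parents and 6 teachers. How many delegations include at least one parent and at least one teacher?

63

Unrestricted: C(9,3) = 84 ways to pick any 3 of the 9.
Selections missing a whole group: no parents → C(6,3) = 20; no teachers → C(3,3) = 1.
Both groups omitted at once is impossible, so 84 − 21 = 63.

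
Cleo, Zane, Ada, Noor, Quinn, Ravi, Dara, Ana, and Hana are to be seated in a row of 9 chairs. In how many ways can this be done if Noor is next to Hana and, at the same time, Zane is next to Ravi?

Treat {Noor,Hana} as one block (2 orders) and {Zane,Ravi} as another (2 orders).
That leaves 7 units to arrange: 2 × 2 × 7! = 4 × 5040 = 20160.

20160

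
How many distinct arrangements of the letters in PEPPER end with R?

Fix R in the last position and arrange the remaining 5 letters.
Those 5 letters have E appearing twice and P appearing 3 times, giving (5)!/(3!·2!) = 10.

10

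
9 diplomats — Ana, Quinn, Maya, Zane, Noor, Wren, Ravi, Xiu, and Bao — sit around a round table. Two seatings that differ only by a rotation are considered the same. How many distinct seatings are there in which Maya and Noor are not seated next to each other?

30240

Without the restriction there are (8)! = 40320 seatings.
Seatings with Maya beside Noor: treat them as a block with 2 internal orders, giving 2 × (7)! = 10080.
Subtracting, 40320 − 10080 = 30240.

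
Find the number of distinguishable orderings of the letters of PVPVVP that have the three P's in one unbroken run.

Treat the 3 copies of P as a single block. The multiset to arrange is then {PPP, V, V, V}, 4 items in all.
That gives (4)!/(3!) = 4 arrangements.

4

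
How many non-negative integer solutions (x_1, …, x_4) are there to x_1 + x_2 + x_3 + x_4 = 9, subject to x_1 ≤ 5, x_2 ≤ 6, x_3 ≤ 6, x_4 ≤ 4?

145

By stars and bars, unrestricted non-negative solutions to x_1+…+x_4 = 9 number C(9+3,3) = 220.
Subtract solutions that violate a single cap (substitute x_i' = x_i − (cap_i+1)): x_1 ≥ 6 gives C(6,3) = 20; x_2 ≥ 7 gives C(5,3) = 10; x_3 ≥ 7 gives C(5,3) = 10; x_4 ≥ 5 gives C(7,3) = 35. Together 75.
No two caps can be exceeded simultaneously, so the pair terms are all 0.
By inclusion–exclusion the count is 220 − 75 + 0 = 145.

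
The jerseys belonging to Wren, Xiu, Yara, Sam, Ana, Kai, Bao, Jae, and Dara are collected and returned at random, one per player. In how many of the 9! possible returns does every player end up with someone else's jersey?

Let Aᵢ be the assignments in which player i gets their old jersey. We want the size of the complement of A₁∪…∪A_9.
By inclusion–exclusion this is Σ_{j=0}^{9} (−1)^j C(9,j)·(9−j)!.
Computing: 362880 − 362880 + 181440 − 60480 + 15120 − 3024 + 504 − 72 + 9 − 1 = 133496.

133496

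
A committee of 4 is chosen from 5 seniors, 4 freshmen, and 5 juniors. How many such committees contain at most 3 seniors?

Split by how many seniors are chosen (0 through 3).
Sum: C(5,0)·C(9,4) + C(5,1)·C(9,3) + C(5,2)·C(9,2) + C(5,3)·C(9,1) = 126 + 420 + 360 + 90 = 996.

996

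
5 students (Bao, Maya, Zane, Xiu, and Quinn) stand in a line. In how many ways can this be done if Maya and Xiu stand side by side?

Treat {Maya, Xiu} as a single unit. There are 4 units to order, and the pair itself can be ordered 2 ways.
So the count is 2·(4)! = 48.

48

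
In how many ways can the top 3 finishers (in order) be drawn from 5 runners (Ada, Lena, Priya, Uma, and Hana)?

There are 5 choices for 1st place, 4 for 2nd, and 3 for 3rd.
That gives 5 × 4 × 3 = 60.

60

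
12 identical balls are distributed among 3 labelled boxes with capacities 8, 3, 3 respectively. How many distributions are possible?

6

Ignoring the caps, the number of non-negative solutions to x_1+…+x_3 = 12 is C(14,2) = 91.
Subtract solutions that violate a single cap (substitute x_i' = x_i − (cap_i+1)): x_1 ≥ 9 gives C(5,2) = 10; x_2 ≥ 4 gives C(10,2) = 45; x_3 ≥ 4 gives C(10,2) = 45. Together 100.
Add back pairs where two caps are both exceeded: 0 + 0 + 15 = 15.
By inclusion–exclusion the count is 91 − 100 + 15 = 6.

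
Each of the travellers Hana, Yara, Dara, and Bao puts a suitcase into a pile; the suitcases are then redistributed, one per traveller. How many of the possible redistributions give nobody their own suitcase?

9

Let Aᵢ be the assignments in which traveller i gets their own suitcase. We want the size of the complement of A₁∪…∪A_4.
By inclusion–exclusion this is Σ_{j=0}^{4} (−1)^j C(4,j)·(4−j)!.
Computing: 24 − 24 + 12 − 4 + 1 = 9.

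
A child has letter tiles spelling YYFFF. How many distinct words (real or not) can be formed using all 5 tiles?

10

Letter multiplicities in YYFFF: F×3, Y×2.
Dividing 5! = 120 by 3!·2! = 12 for the repeated letters gives 10.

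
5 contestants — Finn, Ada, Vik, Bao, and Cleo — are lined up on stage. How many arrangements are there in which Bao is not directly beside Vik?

72

There are 5! = 120 arrangements in all. If Bao and Vik are adjacent, merging them into one block gives 2·(4)! = 48 arrangements.
Complementary counting: 120 − 48 = 72.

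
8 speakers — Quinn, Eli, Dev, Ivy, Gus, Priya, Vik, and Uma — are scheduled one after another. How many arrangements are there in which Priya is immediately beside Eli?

10080

Glue Priya and Eli into one block (2 internal orders), leaving 7 units to arrange in a row.
So the count is 2·(7)! = 10080.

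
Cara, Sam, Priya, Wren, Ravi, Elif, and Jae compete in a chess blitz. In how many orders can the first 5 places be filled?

This is an ordered selection of 5 from 7: P(7,5).
That gives 7 × 6 × 5 × 4 × 3 = 2520.

2520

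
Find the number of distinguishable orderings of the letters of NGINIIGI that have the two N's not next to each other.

315

There are 8!/(4!·2!·2!) = 420 arrangements of NGINIIGI in total.
Arrangements with the N's together: treat NN as one letter, giving (7)!/(4!·2!) = 105.
Hence 420 − 105 = 315.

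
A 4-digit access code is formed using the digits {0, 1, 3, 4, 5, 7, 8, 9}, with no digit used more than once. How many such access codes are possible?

1680

This is a permutation of 4 out of 8: P(8,4) = 8!/4!.
That product is 8 × 7 × 6 × 5 = 1680.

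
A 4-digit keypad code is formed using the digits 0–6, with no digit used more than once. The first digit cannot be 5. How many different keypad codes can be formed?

The first digit has 7−1 = 6 choices (anything except 5).
The remaining 3 digits are filled from the other 6 symbols without repetition: 6 × 5 × 4 = 120.
Total: 6 × 120 = 720.

720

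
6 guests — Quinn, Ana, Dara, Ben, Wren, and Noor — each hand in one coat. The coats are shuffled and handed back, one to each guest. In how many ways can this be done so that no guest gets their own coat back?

This is the derangement count D_6: permutations of 6 items with no fixed point.
By inclusion–exclusion this is Σ_{j=0}^{6} (−1)^j C(6,j)·(6−j)!.
Computing: 720 − 720 + 360 − 120 + 30 − 6 + 1 = 265.

265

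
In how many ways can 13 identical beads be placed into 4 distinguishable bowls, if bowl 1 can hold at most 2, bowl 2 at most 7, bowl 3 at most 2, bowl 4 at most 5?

By stars and bars, unrestricted non-negative solutions to x_1+…+x_4 = 13 number C(13+3,3) = 560.
Subtract solutions that violate a single cap (substitute x_i' = x_i − (cap_i+1)): x_1 ≥ 3 gives C(13,3) = 286; x_2 ≥ 8 gives C(8,3) = 56; x_3 ≥ 3 gives C(13,3) = 286; x_4 ≥ 6 gives C(10,3) = 120. Together 748.
Add back pairs where two caps are both exceeded: 10 + 120 + 35 + 10 + 0 + 35 = 210.
Subtract triples: 0 + 0 + 4 + 0 = 4.
By inclusion–exclusion the count is 560 − 748 + 210 − 4 = 18.

18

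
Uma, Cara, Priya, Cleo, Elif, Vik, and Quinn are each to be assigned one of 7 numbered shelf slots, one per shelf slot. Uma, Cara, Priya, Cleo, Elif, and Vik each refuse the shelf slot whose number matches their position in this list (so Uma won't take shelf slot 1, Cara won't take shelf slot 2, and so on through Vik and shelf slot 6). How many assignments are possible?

2119

Let Aᵢ (for 1 ≤ i ≤ 6) be the placements that put person i in their forbidden shelf slot. Any j of these fix j positions, leaving (7−j)! ways to fill the rest, and there are C(6,j) ways to pick which j.
By inclusion–exclusion, the number of valid placements is Σ_{j=0}^{6} (−1)^j C(6,j)·(7−j)!.
Computing: 5040 − 4320 + 1800 − 480 + 90 − 12 + 1 = 2119.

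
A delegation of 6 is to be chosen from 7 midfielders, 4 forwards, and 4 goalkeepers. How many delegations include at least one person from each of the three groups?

4060

Unrestricted: C(15,6) = 5005 ways to pick any 6 of the 15.
Subtract selections that omit an entire group: no midfielders → C(8,6) = 28; no forwards → C(11,6) = 462; no goalkeepers → C(11,6) = 462.
Add back selections omitting two groups (i.e. drawn from a single group): C(7,6) + C(4,6) + C(4,6) = 7.
By inclusion–exclusion: 5005 − 952 + 7 = 4060.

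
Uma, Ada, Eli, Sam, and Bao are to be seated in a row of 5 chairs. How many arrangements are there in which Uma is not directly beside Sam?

72

Of the 5! = 120 arrangements, those with Uma and Sam adjacent number 2 × 4! = 48 (treat the pair as a block with 2 internal orders).
Complementary counting: 120 − 48 = 72.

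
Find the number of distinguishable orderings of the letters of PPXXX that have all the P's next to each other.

Treat the 2 copies of P as a single block. The multiset to arrange is then {PP, X, X, X}, 4 items in all.
That gives (4)!/(3!) = 4 arrangements.

4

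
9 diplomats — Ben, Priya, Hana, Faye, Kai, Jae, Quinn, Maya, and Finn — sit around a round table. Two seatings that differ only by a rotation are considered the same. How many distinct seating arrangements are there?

Seat Ben anywhere (absorbing the rotational symmetry), then permute the other 8: (8)! = 40320.

40320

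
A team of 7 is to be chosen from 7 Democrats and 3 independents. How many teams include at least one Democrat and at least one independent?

With no constraint there are C(10,7) = 120 possible selections.
Subtract selections that omit an entire group: no Democrats → C(3,7) = 0; no independents → C(7,7) = 1.
Both groups omitted at once is impossible, so 120 − 1 = 119.

119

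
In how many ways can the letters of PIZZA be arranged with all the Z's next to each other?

24

Treat the 2 copies of Z as a single block. The multiset to arrange is then {ZZ, A, I, P}, 4 items in all.
All 4 items are distinct, so there are (4)! = 24 arrangements.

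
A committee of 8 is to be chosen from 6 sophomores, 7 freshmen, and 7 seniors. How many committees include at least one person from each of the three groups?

Total 8-person selections from all 20: C(20,8) = 125970.
Selections missing a whole group: no sophomores → C(14,8) = 3003; no freshmen → C(13,8) = 1287; no seniors → C(13,8) = 1287.
Add back selections omitting two groups (i.e. drawn from a single group): C(6,8) + C(7,8) + C(7,8) = 0.
By inclusion–exclusion: 125970 − 5577 + 0 = 120393.

120393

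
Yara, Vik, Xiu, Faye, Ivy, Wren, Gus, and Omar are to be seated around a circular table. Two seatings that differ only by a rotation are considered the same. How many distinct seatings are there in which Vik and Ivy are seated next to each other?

Treat {Vik, Ivy} as one unit (2 internal orders) and seat the resulting 7 units around the table: (6)! circular arrangements.
So 2 × (6)! = 2 × 720 = 1440.

1440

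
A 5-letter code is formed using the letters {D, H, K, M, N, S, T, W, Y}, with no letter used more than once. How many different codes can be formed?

15120

Choose and order 5 of the 9 symbols: the first letter has 9 options, the next 8, and so on down to 5.
That product is 9 × 8 × 7 × 6 × 5 = 15120.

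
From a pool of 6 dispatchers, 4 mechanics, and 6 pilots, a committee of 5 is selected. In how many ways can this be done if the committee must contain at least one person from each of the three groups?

3084

With no constraint there are C(16,5) = 4368 possible selections.
Subtract selections that omit an entire group: no dispatchers → C(10,5) = 252; no mechanics → C(12,5) = 792; no pilots → C(10,5) = 252.
Add back selections omitting two groups (i.e. drawn from a single group): C(6,5) + C(4,5) + C(6,5) = 12.
By inclusion–exclusion: 4368 − 1296 + 12 = 3084.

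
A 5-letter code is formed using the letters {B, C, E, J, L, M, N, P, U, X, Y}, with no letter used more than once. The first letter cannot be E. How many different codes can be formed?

The first letter has 11−1 = 10 choices (anything except E).
The remaining 4 letters are filled from the other 10 symbols without repetition: 10 × 9 × 8 × 7 = 5040.
Total: 10 × 5040 = 50400.

50400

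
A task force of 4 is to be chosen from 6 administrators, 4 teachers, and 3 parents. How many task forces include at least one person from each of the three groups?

360

With no constraint there are C(13,4) = 715 possible selections.
Subtract selections that omit an entire group: no administrators → C(7,4) = 35; no teachers → C(9,4) = 126; no parents → C(10,4) = 210.
Add back selections omitting two groups (i.e. drawn from a single group): C(6,4) + C(4,4) + C(3,4) = 16.
By inclusion–exclusion: 715 − 371 + 16 = 360.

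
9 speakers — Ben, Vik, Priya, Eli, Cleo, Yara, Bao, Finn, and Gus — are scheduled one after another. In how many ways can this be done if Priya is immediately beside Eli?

80640

Place the 7 others and the Priya-Eli pair as 8 objects in a line; the pair has 2 internal arrangements.
So the count is 2·(8)! = 80640.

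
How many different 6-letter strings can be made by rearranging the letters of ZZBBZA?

Letter multiplicities in ZZBBZA: A×1, B×2, Z×3.
Dividing 6! = 720 by 3!·2! = 12 for the repeated letters gives 60.

60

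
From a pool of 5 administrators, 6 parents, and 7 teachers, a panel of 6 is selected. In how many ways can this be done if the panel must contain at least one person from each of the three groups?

With no constraint there are C(18,6) = 18564 possible selections.
Selections missing a whole group: no administrators → C(13,6) = 1716; no parents → C(12,6) = 924; no teachers → C(11,6) = 462.
Add back selections omitting two groups (i.e. drawn from a single group): C(5,6) + C(6,6) + C(7,6) = 8.
By inclusion–exclusion: 18564 − 3102 + 8 = 15470.

15470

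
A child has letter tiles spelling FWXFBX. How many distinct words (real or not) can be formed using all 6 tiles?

Letter multiplicities in FWXFBX: B×1, F×2, W×1, X×2.
So there are 6! / (2!·2!) = 180 distinguishable arrangements.

180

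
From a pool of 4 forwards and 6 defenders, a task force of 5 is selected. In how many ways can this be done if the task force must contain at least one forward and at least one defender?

Total 5-person selections from all 10: C(10,5) = 252.
Subtract selections that omit an entire group: no forwards → C(6,5) = 6; no defenders → C(4,5) = 0.
Both groups omitted at once is impossible, so 252 − 6 = 246.

246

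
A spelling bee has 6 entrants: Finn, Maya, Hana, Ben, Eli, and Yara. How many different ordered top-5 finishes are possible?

This is an ordered selection of 5 from 6: P(6,5).
That gives 6 × 5 × 4 × 3 × 2 = 720.

720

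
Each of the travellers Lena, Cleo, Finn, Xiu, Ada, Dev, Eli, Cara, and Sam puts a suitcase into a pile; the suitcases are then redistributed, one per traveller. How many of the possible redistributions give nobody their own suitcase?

Count assignments avoiding every fixed point. For any j of the 9 travellers fixed to their own suitcase, the other 9−j can be arranged in (9−j)! ways.
By inclusion–exclusion this is Σ_{j=0}^{9} (−1)^j C(9,j)·(9−j)!.
Computing: 362880 − 362880 + 181440 − 60480 + 15120 − 3024 + 504 − 72 + 9 − 1 = 133496.

133496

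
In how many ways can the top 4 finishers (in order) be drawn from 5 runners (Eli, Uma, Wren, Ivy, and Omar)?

120

There are 5 choices for 1st place, 4 for 2nd, and so on down to 2 for position 4.
That gives 5 × 4 × 3 × 2 = 120.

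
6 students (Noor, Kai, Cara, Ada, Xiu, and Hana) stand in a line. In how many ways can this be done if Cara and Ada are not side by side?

480

Of the 6! = 720 arrangements, those with Cara and Ada adjacent number 2 × 5! = 240 (treat the pair as a block with 2 internal orders).
Complementary counting: 720 − 240 = 480.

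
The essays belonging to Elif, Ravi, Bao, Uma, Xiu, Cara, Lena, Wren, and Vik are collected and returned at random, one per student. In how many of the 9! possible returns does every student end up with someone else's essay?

133496

Count assignments avoiding every fixed point. For any j of the 9 students fixed to their own essay, the other 9−j can be arranged in (9−j)! ways.
By inclusion–exclusion this is Σ_{j=0}^{9} (−1)^j C(9,j)·(9−j)!.
Computing: 362880 − 362880 + 181440 − 60480 + 15120 − 3024 + 504 − 72 + 9 − 1 = 133496.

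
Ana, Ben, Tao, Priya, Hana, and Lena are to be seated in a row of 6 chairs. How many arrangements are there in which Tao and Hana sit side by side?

240

Glue Tao and Hana into one block (2 internal orders), leaving 5 units to arrange in a row.
So the count is 2·(5)! = 240.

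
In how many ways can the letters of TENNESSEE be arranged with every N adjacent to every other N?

840

Treat the 2 copies of N as a single block. The multiset to arrange is then {NN, E, E, E, E, S, S, T}, 8 items in all.
That gives (8)!/(4!·2!) = 840 arrangements.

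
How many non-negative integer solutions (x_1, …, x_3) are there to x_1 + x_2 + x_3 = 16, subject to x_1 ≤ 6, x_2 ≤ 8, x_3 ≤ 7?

21

Ignoring the caps, the number of non-negative solutions to x_1+…+x_3 = 16 is C(18,2) = 153.
Subtract solutions that violate a single cap (substitute x_i' = x_i − (cap_i+1)): x_1 ≥ 7 gives C(11,2) = 55; x_2 ≥ 9 gives C(9,2) = 36; x_3 ≥ 8 gives C(10,2) = 45. Together 136.
Add back pairs where two caps are both exceeded: 1 + 3 + 0 = 4.
By inclusion–exclusion the count is 153 − 136 + 4 = 21.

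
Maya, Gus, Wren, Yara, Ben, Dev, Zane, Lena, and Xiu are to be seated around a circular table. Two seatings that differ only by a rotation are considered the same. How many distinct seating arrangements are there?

40320

Seat Maya anywhere (absorbing the rotational symmetry), then permute the other 8: (8)! = 40320.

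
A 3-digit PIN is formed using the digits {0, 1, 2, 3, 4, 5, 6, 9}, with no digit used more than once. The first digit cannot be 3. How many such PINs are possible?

The first digit has 8−1 = 7 choices (anything except 3).
The remaining 2 digits are filled from the other 7 symbols without repetition: 7 × 6 = 42.
Total: 7 × 42 = 294.

294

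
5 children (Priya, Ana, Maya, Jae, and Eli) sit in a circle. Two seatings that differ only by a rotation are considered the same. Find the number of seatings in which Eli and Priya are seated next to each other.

12

Treat {Eli, Priya} as one unit (2 internal orders) and seat the resulting 4 units around the table: (3)! circular arrangements.
So 2 × (3)! = 2 × 6 = 12.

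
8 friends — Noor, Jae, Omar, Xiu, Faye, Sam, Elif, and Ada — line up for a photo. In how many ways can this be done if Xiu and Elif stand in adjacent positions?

Treat {Xiu, Elif} as a single unit. There are 7 units to order, and the pair itself can be ordered 2 ways.
That gives 2 × 7! = 2 × 5040 = 10080.

10080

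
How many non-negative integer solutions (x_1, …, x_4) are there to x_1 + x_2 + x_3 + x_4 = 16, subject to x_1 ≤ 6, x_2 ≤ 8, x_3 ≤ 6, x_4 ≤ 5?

179

By stars and bars, unrestricted non-negative solutions to x_1+…+x_4 = 16 number C(16+3,3) = 969.
Subtract solutions that violate a single cap (substitute x_i' = x_i − (cap_i+1)): x_1 ≥ 7 gives C(12,3) = 220; x_2 ≥ 9 gives C(10,3) = 120; x_3 ≥ 7 gives C(12,3) = 220; x_4 ≥ 6 gives C(13,3) = 286. Together 846.
Add back pairs where two caps are both exceeded: 1 + 10 + 20 + 1 + 4 + 20 = 56.
By inclusion–exclusion the count is 969 − 846 + 56 = 179.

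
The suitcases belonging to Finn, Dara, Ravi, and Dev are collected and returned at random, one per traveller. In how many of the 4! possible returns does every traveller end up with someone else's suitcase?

This is the derangement count D_4: permutations of 4 items with no fixed point.
By inclusion–exclusion this is Σ_{j=0}^{4} (−1)^j C(4,j)·(4−j)!.
Computing: 24 − 24 + 12 − 4 + 1 = 9.

9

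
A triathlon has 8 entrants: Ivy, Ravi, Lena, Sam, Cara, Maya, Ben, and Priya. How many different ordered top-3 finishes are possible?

This is an ordered selection of 3 from 8: P(8,3).
That gives 8 × 7 × 6 = 336.

336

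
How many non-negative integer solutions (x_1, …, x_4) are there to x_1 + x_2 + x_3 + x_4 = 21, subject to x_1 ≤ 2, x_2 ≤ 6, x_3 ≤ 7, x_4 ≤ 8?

By stars and bars, unrestricted non-negative solutions to x_1+…+x_4 = 21 number C(21+3,3) = 2024.
Subtract solutions that violate a single cap (substitute x_i' = x_i − (cap_i+1)): x_1 ≥ 3 gives C(21,3) = 1330; x_2 ≥ 7 gives C(17,3) = 680; x_3 ≥ 8 gives C(16,3) = 560; x_4 ≥ 9 gives C(15,3) = 455. Together 3025.
Add back pairs where two caps are both exceeded: 364 + 286 + 220 + 84 + 56 + 35 = 1045.
Subtract triples: 20 + 10 + 4 + 0 = 34.
By inclusion–exclusion the count is 2024 − 3025 + 1045 − 34 = 10.

10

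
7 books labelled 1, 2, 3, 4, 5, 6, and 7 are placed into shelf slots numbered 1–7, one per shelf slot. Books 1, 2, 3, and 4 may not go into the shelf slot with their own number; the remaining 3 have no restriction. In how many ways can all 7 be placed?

2790

Let Aᵢ (for 1 ≤ i ≤ 4) be the placements that put book i in its forbidden shelf slot. Any j of these fix j positions, leaving (7−j)! ways to fill the rest, and there are C(4,j) ways to pick which j.
By inclusion–exclusion, the number of valid placements is Σ_{j=0}^{4} (−1)^j C(4,j)·(7−j)!.
Computing: 5040 − 2880 + 720 − 96 + 6 = 2790.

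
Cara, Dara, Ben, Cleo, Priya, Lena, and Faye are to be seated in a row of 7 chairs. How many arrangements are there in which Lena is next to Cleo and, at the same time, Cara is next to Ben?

Treat {Lena,Cleo} as one block (2 orders) and {Cara,Ben} as another (2 orders).
That leaves 5 units to arrange: 2 × 2 × 5! = 4 × 120 = 480.

480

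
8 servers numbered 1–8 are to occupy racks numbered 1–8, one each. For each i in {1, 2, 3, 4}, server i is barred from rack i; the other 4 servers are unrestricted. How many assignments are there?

Let Aᵢ (for 1 ≤ i ≤ 4) be the placements that put server i in its forbidden rack. Any j of these fix j positions, leaving (8−j)! ways to fill the rest, and there are C(4,j) ways to pick which j.
By inclusion–exclusion, the number of valid placements is Σ_{j=0}^{4} (−1)^j C(4,j)·(8−j)!.
Computing: 40320 − 20160 + 4320 − 480 + 24 = 24024.

24024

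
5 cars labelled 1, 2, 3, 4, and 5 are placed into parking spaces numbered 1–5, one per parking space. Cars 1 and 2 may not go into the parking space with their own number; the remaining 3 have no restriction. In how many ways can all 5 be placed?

Let Aᵢ (for i ∈ {1, 2}) be the placements that put car i in its forbidden parking space. Any j of these fix j positions, leaving (5−j)! ways to fill the rest, and there are C(2,j) ways to pick which j.
By inclusion–exclusion, the number of valid placements is Σ_{j=0}^{2} (−1)^j C(2,j)·(5−j)!.
Computing: 120 − 48 + 6 = 78.

78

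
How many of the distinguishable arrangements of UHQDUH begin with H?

60

Fix H in the first position and arrange the remaining 5 letters.
Those 5 letters have U appearing twice, giving (5)!/(2!) = 60.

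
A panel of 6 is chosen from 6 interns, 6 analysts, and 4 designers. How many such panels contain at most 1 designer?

Split by how many designers are chosen (0 through 1).
Sum: C(4,0)·C(12,6) + C(4,1)·C(12,5) = 924 + 3168 = 4092.

4092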